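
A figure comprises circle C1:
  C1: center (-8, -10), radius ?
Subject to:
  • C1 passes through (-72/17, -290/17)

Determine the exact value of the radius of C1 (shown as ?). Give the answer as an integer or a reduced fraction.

1. [C1∋P]  r_C1² − 64 = 0  ⇒  r_C1 = 8 (r>0 drops 1)

8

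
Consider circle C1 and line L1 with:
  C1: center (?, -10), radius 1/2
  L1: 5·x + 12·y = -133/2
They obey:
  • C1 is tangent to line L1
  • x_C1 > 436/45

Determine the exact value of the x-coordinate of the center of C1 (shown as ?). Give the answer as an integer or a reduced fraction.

1. [C1‖L1]  x_C1² − (107/5)x_C1 + 564/5 = 0  ⇒  x_C1 = 47/5 or 12
2. given x_C1 > 436/45: keep 12

12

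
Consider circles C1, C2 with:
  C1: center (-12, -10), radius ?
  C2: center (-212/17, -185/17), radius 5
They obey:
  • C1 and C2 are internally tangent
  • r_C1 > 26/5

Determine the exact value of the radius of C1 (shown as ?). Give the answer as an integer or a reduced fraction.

6

1. [int C1,C2]  r_C1² − 10r_C1 + 24 = 0  ⇒  r_C1 = 4 or 6
2. given r_C1 > 26/5: keep 6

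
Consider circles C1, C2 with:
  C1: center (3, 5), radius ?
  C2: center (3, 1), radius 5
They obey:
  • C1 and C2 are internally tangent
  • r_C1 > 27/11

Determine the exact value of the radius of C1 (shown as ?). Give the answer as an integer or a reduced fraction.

9

1. [int C1,C2]  r_C1² − 10r_C1 + 9 = 0  ⇒  r_C1 = 1 or 9
2. given r_C1 > 27/11: keep 9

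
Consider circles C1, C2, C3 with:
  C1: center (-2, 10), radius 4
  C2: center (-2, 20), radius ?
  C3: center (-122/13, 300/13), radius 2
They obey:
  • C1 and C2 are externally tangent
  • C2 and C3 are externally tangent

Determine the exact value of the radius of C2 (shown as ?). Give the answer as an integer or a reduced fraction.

1. [ext C1·C2]  r_C2² + 8r_C2 − 84 = 0  ⇒  r_C2 = 6 (r>0 drops 1)
2. [ext C2·C3]  r_C2² + 4r_C2 − 60 = 0  ⇒  r_C2 = 6 (r>0 drops 1)

6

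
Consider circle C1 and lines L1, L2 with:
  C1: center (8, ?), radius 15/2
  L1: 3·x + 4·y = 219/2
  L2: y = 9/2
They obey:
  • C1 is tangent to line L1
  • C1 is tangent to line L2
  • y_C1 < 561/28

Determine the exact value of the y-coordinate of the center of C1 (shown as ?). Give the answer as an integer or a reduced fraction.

1. [C1‖L1]  y_C1² − (171/4)y_C1 + 369 = 0  ⇒  y_C1 = 12 or 123/4
2. [C1‖L2]  y_C1² − 9y_C1 − 36 = 0  ⇒  y_C1 = -3 or 12

12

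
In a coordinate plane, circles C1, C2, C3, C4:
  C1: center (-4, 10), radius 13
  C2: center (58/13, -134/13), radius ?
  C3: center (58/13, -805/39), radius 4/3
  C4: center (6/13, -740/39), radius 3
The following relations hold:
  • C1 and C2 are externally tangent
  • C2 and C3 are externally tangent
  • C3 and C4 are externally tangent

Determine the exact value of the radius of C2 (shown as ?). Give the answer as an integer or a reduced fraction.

1. [ext C1·C2]  r_C2² + 26r_C2 − 315 = 0  ⇒  r_C2 = 9 (r>0 drops 1)
2. [ext C2·C3]  r_C2² + (8/3)r_C2 − 105 = 0  ⇒  r_C2 = 9 (r>0 drops 1)

9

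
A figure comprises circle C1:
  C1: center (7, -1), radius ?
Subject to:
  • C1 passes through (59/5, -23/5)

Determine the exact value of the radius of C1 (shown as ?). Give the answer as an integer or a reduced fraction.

6

1. [C1∋P]  r_C1² − 36 = 0  ⇒  r_C1 = 6 (r>0 drops 1)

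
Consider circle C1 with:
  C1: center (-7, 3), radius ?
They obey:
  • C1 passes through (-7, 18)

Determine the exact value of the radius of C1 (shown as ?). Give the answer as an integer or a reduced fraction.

15

1. [C1∋P]  r_C1² − 225 = 0  ⇒  r_C1 = 15 (r>0 drops 1)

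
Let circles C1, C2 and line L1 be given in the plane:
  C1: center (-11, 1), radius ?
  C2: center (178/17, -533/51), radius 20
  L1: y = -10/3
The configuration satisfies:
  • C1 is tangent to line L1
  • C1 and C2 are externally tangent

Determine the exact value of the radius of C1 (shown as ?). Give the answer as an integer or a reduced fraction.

1. [C1‖L1]  r_C1² − 169/9 = 0  ⇒  r_C1 = 13/3 (r>0 drops 1)
2. [ext C1·C2]  r_C1² + 40r_C1 − 1729/9 = 0  ⇒  r_C1 = 13/3 (r>0 drops 1)

13/3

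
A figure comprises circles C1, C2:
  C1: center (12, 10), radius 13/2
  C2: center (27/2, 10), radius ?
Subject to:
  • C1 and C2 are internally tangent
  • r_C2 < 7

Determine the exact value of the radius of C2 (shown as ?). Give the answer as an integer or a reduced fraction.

1. [int C1,C2]  r_C2² − 13r_C2 + 40 = 0  ⇒  r_C2 = 5 or 8
2. given r_C2 < 7: keep 5

5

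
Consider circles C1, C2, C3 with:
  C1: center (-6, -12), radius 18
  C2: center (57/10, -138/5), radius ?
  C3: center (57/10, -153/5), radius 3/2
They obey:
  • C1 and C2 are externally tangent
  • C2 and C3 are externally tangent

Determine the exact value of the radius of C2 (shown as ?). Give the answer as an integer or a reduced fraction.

1. [ext C1·C2]  r_C2² + 36r_C2 − 225/4 = 0  ⇒  r_C2 = 3/2 (r>0 drops 1)
2. [ext C2·C3]  r_C2² + 3r_C2 − 27/4 = 0  ⇒  r_C2 = 3/2 (r>0 drops 1)

3/2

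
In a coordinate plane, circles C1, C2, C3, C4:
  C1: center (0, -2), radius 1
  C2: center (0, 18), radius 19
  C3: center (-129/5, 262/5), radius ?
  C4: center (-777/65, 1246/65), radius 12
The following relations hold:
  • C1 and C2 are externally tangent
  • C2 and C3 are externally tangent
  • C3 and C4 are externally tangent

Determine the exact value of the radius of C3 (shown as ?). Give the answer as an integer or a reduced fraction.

24

1. [ext C2·C3]  r_C3² + 38r_C3 − 1488 = 0  ⇒  r_C3 = 24 (r>0 drops 1)
2. [ext C3·C4]  r_C3² + 24r_C3 − 1152 = 0  ⇒  r_C3 = 24 (r>0 drops 1)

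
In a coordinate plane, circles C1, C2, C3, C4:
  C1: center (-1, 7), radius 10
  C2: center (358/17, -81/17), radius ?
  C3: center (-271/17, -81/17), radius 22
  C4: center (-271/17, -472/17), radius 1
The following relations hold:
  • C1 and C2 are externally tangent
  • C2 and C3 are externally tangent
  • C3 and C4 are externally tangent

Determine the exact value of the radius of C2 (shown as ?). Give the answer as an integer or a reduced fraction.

15

1. [ext C1·C2]  r_C2² + 20r_C2 − 525 = 0  ⇒  r_C2 = 15 (r>0 drops 1)
2. [ext C2·C3]  r_C2² + 44r_C2 − 885 = 0  ⇒  r_C2 = 15 (r>0 drops 1)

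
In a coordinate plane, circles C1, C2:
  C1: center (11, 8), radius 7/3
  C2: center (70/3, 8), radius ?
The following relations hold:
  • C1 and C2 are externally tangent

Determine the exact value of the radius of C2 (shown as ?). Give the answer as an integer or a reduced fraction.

1. [ext C1·C2]  r_C2² + (14/3)r_C2 − 440/3 = 0  ⇒  r_C2 = 10 (r>0 drops 1)

10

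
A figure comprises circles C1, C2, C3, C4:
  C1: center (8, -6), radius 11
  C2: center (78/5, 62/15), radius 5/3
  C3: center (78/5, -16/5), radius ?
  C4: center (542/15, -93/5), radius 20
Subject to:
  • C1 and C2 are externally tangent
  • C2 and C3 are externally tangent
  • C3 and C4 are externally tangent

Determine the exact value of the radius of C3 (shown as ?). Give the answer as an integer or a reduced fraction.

17/3

1. [ext C2·C3]  r_C3² + (10/3)r_C3 − 51 = 0  ⇒  r_C3 = 17/3 (r>0 drops 1)
2. [ext C3·C4]  r_C3² + 40r_C3 − 2329/9 = 0  ⇒  r_C3 = 17/3 (r>0 drops 1)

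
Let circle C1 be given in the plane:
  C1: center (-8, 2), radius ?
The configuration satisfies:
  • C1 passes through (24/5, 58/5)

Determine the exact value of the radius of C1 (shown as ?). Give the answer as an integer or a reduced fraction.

16

1. [C1∋P]  r_C1² − 256 = 0  ⇒  r_C1 = 16 (r>0 drops 1)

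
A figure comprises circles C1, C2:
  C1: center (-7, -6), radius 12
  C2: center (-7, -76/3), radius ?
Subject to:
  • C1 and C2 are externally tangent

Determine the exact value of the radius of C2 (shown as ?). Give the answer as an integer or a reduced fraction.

22/3

1. [ext C1·C2]  r_C2² + 24r_C2 − 2068/9 = 0  ⇒  r_C2 = 22/3 (r>0 drops 1)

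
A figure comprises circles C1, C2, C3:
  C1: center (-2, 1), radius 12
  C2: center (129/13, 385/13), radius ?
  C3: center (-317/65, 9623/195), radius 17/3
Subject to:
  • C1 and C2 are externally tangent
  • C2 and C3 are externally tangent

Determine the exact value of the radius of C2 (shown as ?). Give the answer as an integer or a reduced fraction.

1. [ext C1·C2]  r_C2² + 24r_C2 − 817 = 0  ⇒  r_C2 = 19 (r>0 drops 1)
2. [ext C2·C3]  r_C2² + (34/3)r_C2 − 1729/3 = 0  ⇒  r_C2 = 19 (r>0 drops 1)

19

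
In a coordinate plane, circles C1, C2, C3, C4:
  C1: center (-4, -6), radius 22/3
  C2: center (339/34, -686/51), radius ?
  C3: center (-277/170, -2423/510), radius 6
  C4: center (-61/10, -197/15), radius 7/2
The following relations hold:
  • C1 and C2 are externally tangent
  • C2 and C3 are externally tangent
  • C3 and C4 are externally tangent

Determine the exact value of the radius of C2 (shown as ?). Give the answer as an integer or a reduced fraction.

1. [ext C1·C2]  r_C2² + (44/3)r_C2 − 2363/12 = 0  ⇒  r_C2 = 17/2 (r>0 drops 1)
2. [ext C2·C3]  r_C2² + 12r_C2 − 697/4 = 0  ⇒  r_C2 = 17/2 (r>0 drops 1)

17/2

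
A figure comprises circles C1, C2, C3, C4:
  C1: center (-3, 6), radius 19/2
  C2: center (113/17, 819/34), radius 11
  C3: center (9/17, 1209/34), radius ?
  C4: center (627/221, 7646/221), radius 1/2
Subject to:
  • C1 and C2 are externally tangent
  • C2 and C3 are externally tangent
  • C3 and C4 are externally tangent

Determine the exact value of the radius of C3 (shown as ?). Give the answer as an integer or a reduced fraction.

1. [ext C2·C3]  r_C3² + 22r_C3 − 48 = 0  ⇒  r_C3 = 2 (r>0 drops 1)
2. [ext C3·C4]  r_C3² + 1r_C3 − 6 = 0  ⇒  r_C3 = 2 (r>0 drops 1)

2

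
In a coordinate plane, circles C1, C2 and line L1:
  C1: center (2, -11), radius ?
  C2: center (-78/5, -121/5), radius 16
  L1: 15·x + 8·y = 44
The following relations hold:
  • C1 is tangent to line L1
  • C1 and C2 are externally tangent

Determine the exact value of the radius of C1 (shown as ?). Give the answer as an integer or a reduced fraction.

1. [C1‖L1]  r_C1² − 36 = 0  ⇒  r_C1 = 6 (r>0 drops 1)
2. [ext C1·C2]  r_C1² + 32r_C1 − 228 = 0  ⇒  r_C1 = 6 (r>0 drops 1)

6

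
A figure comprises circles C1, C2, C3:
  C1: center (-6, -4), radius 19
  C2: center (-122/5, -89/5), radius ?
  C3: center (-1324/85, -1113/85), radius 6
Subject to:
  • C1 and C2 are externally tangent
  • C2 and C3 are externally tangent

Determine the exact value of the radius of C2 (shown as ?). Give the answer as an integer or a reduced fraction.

4

1. [ext C1·C2]  r_C2² + 38r_C2 − 168 = 0  ⇒  r_C2 = 4 (r>0 drops 1)
2. [ext C2·C3]  r_C2² + 12r_C2 − 64 = 0  ⇒  r_C2 = 4 (r>0 drops 1)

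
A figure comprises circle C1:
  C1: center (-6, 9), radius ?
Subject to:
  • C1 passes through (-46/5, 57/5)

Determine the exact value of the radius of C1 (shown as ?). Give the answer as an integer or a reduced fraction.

4

1. [C1∋P]  r_C1² − 16 = 0  ⇒  r_C1 = 4 (r>0 drops 1)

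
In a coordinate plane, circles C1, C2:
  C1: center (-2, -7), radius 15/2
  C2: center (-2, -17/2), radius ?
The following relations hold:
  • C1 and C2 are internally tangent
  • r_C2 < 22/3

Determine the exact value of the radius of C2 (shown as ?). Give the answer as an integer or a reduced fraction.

6

1. [int C1,C2]  r_C2² − 15r_C2 + 54 = 0  ⇒  r_C2 = 6 or 9
2. given r_C2 < 22/3: keep 6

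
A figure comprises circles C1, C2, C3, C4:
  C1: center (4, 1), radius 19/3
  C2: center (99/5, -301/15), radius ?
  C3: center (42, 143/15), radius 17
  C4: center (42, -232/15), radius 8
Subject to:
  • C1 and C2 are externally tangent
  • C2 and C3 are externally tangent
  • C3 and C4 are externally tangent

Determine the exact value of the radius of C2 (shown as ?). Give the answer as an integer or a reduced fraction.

1. [ext C1·C2]  r_C2² + (38/3)r_C2 − 1960/3 = 0  ⇒  r_C2 = 20 (r>0 drops 1)
2. [ext C2·C3]  r_C2² + 34r_C2 − 1080 = 0  ⇒  r_C2 = 20 (r>0 drops 1)

20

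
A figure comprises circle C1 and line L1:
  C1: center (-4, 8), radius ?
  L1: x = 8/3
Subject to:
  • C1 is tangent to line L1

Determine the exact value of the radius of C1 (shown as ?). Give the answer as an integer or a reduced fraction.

20/3

1. [C1‖L1]  r_C1² − 400/9 = 0  ⇒  r_C1 = 20/3 (r>0 drops 1)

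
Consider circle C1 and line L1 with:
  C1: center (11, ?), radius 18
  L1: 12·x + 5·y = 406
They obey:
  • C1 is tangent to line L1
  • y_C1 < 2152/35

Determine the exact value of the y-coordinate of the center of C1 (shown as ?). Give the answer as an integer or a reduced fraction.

8

1. [C1‖L1]  y_C1² − (548/5)y_C1 + 4064/5 = 0  ⇒  y_C1 = 8 or 508/5
2. given y_C1 < 2152/35: keep 8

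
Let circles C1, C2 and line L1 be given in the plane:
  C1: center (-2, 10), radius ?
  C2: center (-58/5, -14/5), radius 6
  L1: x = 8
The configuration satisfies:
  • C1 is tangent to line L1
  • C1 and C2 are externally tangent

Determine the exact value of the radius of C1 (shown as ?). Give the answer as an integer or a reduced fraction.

10

1. [C1‖L1]  r_C1² − 100 = 0  ⇒  r_C1 = 10 (r>0 drops 1)
2. [ext C1·C2]  r_C1² + 12r_C1 − 220 = 0  ⇒  r_C1 = 10 (r>0 drops 1)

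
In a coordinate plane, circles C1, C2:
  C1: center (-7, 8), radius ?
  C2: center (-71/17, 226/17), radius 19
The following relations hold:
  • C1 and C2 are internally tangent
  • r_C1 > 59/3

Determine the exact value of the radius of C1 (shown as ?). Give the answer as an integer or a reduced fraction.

25

1. [int C1,C2]  r_C1² − 38r_C1 + 325 = 0  ⇒  r_C1 = 13 or 25
2. given r_C1 > 59/3: keep 25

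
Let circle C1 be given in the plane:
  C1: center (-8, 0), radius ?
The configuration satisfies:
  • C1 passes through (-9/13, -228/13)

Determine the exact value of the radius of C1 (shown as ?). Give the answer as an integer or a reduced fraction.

1. [C1∋P]  r_C1² − 361 = 0  ⇒  r_C1 = 19 (r>0 drops 1)

19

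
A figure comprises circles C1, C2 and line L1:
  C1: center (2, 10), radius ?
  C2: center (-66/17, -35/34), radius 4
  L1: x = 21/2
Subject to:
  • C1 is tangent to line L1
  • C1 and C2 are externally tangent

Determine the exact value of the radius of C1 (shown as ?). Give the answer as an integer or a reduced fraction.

1. [C1‖L1]  r_C1² − 289/4 = 0  ⇒  r_C1 = 17/2 (r>0 drops 1)
2. [ext C1·C2]  r_C1² + 8r_C1 − 561/4 = 0  ⇒  r_C1 = 17/2 (r>0 drops 1)

17/2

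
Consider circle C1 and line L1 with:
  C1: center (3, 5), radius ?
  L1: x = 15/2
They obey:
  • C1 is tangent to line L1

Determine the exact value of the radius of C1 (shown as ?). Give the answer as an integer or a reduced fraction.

9/2

1. [C1‖L1]  r_C1² − 81/4 = 0  ⇒  r_C1 = 9/2 (r>0 drops 1)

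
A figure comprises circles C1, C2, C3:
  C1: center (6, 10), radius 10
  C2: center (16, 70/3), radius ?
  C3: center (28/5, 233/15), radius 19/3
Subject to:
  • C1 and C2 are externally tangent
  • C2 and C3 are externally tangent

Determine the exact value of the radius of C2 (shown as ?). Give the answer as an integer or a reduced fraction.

20/3

1. [ext C1·C2]  r_C2² + 20r_C2 − 1600/9 = 0  ⇒  r_C2 = 20/3 (r>0 drops 1)
2. [ext C2·C3]  r_C2² + (38/3)r_C2 − 1160/9 = 0  ⇒  r_C2 = 20/3 (r>0 drops 1)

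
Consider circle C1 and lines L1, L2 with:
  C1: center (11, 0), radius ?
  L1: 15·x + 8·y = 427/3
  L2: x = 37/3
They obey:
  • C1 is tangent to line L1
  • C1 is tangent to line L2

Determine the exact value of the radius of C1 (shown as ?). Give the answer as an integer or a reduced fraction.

1. [C1‖L1]  r_C1² − 16/9 = 0  ⇒  r_C1 = 4/3 (r>0 drops 1)
2. [C1‖L2]  r_C1² − 16/9 = 0  ⇒  r_C1 = 4/3 (r>0 drops 1)

4/3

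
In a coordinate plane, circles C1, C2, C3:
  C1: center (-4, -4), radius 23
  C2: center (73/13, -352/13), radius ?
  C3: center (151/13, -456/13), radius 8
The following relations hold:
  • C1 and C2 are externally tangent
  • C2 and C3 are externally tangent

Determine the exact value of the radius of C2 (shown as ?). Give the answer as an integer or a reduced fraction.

2

1. [ext C1·C2]  r_C2² + 46r_C2 − 96 = 0  ⇒  r_C2 = 2 (r>0 drops 1)
2. [ext C2·C3]  r_C2² + 16r_C2 − 36 = 0  ⇒  r_C2 = 2 (r>0 drops 1)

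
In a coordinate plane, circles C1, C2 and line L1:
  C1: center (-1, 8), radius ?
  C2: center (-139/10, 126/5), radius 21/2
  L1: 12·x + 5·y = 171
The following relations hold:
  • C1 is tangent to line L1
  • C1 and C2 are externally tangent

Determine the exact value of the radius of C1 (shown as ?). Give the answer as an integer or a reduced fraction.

11

1. [C1‖L1]  r_C1² − 121 = 0  ⇒  r_C1 = 11 (r>0 drops 1)
2. [ext C1·C2]  r_C1² + 21r_C1 − 352 = 0  ⇒  r_C1 = 11 (r>0 drops 1)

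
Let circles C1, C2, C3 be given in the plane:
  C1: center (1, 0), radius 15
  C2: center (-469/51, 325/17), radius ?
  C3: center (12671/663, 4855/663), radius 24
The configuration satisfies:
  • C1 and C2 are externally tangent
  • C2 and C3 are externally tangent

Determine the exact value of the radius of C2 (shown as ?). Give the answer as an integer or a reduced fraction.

20/3

1. [ext C1·C2]  r_C2² + 30r_C2 − 2200/9 = 0  ⇒  r_C2 = 20/3 (r>0 drops 1)
2. [ext C2·C3]  r_C2² + 48r_C2 − 3280/9 = 0  ⇒  r_C2 = 20/3 (r>0 drops 1)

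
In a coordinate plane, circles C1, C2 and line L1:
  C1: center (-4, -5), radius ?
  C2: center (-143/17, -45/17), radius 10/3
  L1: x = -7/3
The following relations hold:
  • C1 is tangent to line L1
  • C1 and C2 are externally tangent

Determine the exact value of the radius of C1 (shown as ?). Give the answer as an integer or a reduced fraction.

1. [C1‖L1]  r_C1² − 25/9 = 0  ⇒  r_C1 = 5/3 (r>0 drops 1)
2. [ext C1·C2]  r_C1² + (20/3)r_C1 − 125/9 = 0  ⇒  r_C1 = 5/3 (r>0 drops 1)

5/3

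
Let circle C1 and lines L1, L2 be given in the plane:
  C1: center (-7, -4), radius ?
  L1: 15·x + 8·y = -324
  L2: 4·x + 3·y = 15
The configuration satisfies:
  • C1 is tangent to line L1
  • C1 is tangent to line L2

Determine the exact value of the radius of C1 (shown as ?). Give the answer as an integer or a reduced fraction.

11

1. [C1‖L1]  r_C1² − 121 = 0  ⇒  r_C1 = 11 (r>0 drops 1)
2. [C1‖L2]  r_C1² − 121 = 0  ⇒  r_C1 = 11 (r>0 drops 1)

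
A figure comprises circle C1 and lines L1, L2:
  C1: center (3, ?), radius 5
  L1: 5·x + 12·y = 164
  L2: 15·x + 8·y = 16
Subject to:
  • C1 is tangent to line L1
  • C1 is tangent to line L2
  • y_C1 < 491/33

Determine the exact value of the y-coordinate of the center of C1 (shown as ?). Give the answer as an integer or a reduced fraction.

7

1. [C1‖L1]  y_C1² − (149/6)y_C1 + 749/6 = 0  ⇒  y_C1 = 7 or 107/6
2. [C1‖L2]  y_C1² + (29/4)y_C1 − 399/4 = 0  ⇒  y_C1 = -57/4 or 7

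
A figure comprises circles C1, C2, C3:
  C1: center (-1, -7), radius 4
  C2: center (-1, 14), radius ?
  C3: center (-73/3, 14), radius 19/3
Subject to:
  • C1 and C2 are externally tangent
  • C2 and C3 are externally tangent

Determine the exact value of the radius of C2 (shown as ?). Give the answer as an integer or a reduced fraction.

17

1. [ext C1·C2]  r_C2² + 8r_C2 − 425 = 0  ⇒  r_C2 = 17 (r>0 drops 1)
2. [ext C2·C3]  r_C2² + (38/3)r_C2 − 1513/3 = 0  ⇒  r_C2 = 17 (r>0 drops 1)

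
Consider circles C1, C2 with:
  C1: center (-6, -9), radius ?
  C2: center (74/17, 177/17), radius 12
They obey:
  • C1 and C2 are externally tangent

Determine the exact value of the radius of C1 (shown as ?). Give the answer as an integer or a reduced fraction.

1. [ext C1·C2]  r_C1² + 24r_C1 − 340 = 0  ⇒  r_C1 = 10 (r>0 drops 1)

10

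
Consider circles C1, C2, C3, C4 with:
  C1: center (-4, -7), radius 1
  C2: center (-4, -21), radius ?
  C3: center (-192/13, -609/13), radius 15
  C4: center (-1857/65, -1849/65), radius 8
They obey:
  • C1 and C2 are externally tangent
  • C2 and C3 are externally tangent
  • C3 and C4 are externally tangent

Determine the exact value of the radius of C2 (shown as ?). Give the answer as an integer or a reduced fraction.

13

1. [ext C1·C2]  r_C2² + 2r_C2 − 195 = 0  ⇒  r_C2 = 13 (r>0 drops 1)
2. [ext C2·C3]  r_C2² + 30r_C2 − 559 = 0  ⇒  r_C2 = 13 (r>0 drops 1)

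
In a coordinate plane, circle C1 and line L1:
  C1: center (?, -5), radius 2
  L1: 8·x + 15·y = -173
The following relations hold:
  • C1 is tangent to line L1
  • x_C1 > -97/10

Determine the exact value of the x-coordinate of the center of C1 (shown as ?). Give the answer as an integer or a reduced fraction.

-8

1. [C1‖L1]  x_C1² + (49/2)x_C1 + 132 = 0  ⇒  x_C1 = -33/2 or -8
2. given x_C1 > -97/10: keep -8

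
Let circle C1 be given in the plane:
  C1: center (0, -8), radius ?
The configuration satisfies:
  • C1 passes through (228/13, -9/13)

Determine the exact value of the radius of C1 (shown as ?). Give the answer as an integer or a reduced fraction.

19

1. [C1∋P]  r_C1² − 361 = 0  ⇒  r_C1 = 19 (r>0 drops 1)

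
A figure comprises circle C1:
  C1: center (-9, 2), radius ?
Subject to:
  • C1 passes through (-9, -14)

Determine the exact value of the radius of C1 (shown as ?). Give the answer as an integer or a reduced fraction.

16

1. [C1∋P]  r_C1² − 256 = 0  ⇒  r_C1 = 16 (r>0 drops 1)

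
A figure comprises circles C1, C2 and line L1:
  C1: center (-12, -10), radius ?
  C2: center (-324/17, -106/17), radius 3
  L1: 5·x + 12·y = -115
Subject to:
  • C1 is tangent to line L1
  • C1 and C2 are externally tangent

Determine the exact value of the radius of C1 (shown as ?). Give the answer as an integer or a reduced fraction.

5

1. [C1‖L1]  r_C1² − 25 = 0  ⇒  r_C1 = 5 (r>0 drops 1)
2. [ext C1·C2]  r_C1² + 6r_C1 − 55 = 0  ⇒  r_C1 = 5 (r>0 drops 1)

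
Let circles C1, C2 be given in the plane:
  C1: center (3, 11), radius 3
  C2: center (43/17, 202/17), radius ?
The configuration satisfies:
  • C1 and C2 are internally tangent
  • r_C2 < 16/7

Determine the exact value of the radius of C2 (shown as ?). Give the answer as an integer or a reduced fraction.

2

1. [int C1,C2]  r_C2² − 6r_C2 + 8 = 0  ⇒  r_C2 = 2 or 4
2. given r_C2 < 16/7: keep 2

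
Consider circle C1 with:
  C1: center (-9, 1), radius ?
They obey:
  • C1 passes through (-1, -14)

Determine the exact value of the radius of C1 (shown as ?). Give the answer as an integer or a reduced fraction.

17

1. [C1∋P]  r_C1² − 289 = 0  ⇒  r_C1 = 17 (r>0 drops 1)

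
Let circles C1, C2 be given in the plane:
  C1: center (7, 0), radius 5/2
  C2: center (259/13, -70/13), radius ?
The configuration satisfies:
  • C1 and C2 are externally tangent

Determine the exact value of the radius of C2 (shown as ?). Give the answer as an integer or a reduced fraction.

23/2

1. [ext C1·C2]  r_C2² + 5r_C2 − 759/4 = 0  ⇒  r_C2 = 23/2 (r>0 drops 1)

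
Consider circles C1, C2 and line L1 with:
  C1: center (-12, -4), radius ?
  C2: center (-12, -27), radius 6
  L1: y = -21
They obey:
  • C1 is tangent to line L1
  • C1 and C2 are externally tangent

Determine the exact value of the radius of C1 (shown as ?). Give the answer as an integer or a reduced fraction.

1. [C1‖L1]  r_C1² − 289 = 0  ⇒  r_C1 = 17 (r>0 drops 1)
2. [ext C1·C2]  r_C1² + 12r_C1 − 493 = 0  ⇒  r_C1 = 17 (r>0 drops 1)

17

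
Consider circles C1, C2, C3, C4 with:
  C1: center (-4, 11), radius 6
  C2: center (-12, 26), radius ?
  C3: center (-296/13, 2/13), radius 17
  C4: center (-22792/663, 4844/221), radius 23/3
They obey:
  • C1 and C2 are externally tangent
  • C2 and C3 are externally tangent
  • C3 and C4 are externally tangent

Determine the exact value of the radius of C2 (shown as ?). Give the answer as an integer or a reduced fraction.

1. [ext C1·C2]  r_C2² + 12r_C2 − 253 = 0  ⇒  r_C2 = 11 (r>0 drops 1)
2. [ext C2·C3]  r_C2² + 34r_C2 − 495 = 0  ⇒  r_C2 = 11 (r>0 drops 1)

11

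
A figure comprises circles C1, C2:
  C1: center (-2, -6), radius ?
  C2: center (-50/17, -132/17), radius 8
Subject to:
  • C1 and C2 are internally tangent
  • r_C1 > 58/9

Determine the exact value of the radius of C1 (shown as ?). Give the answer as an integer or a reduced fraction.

1. [int C1,C2]  r_C1² − 16r_C1 + 60 = 0  ⇒  r_C1 = 6 or 10
2. given r_C1 > 58/9: keep 10

10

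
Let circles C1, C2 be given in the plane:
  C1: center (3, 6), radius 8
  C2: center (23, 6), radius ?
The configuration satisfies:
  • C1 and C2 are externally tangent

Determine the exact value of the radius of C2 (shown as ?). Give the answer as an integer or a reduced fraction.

12

1. [ext C1·C2]  r_C2² + 16r_C2 − 336 = 0  ⇒  r_C2 = 12 (r>0 drops 1)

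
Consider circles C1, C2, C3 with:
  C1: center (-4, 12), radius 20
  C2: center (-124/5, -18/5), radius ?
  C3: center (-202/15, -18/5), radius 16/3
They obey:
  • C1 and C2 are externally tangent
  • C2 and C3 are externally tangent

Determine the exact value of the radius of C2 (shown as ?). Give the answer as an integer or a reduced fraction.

6

1. [ext C1·C2]  r_C2² + 40r_C2 − 276 = 0  ⇒  r_C2 = 6 (r>0 drops 1)
2. [ext C2·C3]  r_C2² + (32/3)r_C2 − 100 = 0  ⇒  r_C2 = 6 (r>0 drops 1)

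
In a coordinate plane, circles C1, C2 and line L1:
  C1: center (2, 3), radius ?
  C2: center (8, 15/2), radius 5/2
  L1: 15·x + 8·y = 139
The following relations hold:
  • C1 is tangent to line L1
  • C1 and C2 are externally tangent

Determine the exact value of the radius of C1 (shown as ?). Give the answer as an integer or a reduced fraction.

1. [C1‖L1]  r_C1² − 25 = 0  ⇒  r_C1 = 5 (r>0 drops 1)
2. [ext C1·C2]  r_C1² + 5r_C1 − 50 = 0  ⇒  r_C1 = 5 (r>0 drops 1)

5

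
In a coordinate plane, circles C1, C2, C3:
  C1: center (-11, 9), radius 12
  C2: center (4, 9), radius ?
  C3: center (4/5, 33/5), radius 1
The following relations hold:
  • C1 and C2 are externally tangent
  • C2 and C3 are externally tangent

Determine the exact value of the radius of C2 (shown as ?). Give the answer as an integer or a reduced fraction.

1. [ext C1·C2]  r_C2² + 24r_C2 − 81 = 0  ⇒  r_C2 = 3 (r>0 drops 1)
2. [ext C2·C3]  r_C2² + 2r_C2 − 15 = 0  ⇒  r_C2 = 3 (r>0 drops 1)

3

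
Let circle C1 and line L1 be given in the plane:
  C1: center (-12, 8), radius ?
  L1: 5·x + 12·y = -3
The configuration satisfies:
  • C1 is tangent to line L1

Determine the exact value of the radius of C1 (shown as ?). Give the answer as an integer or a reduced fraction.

3

1. [C1‖L1]  r_C1² − 9 = 0  ⇒  r_C1 = 3 (r>0 drops 1)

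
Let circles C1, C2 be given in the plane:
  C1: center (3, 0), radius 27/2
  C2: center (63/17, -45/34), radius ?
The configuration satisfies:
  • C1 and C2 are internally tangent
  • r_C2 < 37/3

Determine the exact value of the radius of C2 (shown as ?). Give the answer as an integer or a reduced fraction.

1. [int C1,C2]  r_C2² − 27r_C2 + 180 = 0  ⇒  r_C2 = 12 or 15
2. given r_C2 < 37/3: keep 12

12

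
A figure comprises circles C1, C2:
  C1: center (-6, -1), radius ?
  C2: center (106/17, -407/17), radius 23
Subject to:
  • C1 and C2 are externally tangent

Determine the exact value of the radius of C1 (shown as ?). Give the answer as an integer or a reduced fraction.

1. [ext C1·C2]  r_C1² + 46r_C1 − 147 = 0  ⇒  r_C1 = 3 (r>0 drops 1)

3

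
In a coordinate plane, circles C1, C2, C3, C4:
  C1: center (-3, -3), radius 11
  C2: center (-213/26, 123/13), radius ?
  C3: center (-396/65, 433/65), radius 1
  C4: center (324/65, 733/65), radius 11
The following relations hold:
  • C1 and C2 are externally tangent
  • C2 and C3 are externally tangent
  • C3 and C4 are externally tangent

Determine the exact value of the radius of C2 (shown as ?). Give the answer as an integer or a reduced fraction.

1. [ext C1·C2]  r_C2² + 22r_C2 − 245/4 = 0  ⇒  r_C2 = 5/2 (r>0 drops 1)
2. [ext C2·C3]  r_C2² + 2r_C2 − 45/4 = 0  ⇒  r_C2 = 5/2 (r>0 drops 1)

5/2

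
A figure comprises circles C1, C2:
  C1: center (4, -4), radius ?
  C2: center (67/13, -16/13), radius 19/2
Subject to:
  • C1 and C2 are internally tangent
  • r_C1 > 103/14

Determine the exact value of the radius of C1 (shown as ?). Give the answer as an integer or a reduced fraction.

1. [int C1,C2]  r_C1² − 19r_C1 + 325/4 = 0  ⇒  r_C1 = 13/2 or 25/2
2. given r_C1 > 103/14: keep 25/2

25/2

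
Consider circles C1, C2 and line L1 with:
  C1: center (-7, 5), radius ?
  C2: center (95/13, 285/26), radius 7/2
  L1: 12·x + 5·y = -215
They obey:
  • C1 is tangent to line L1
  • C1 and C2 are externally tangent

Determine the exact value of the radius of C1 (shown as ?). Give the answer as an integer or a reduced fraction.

12

1. [C1‖L1]  r_C1² − 144 = 0  ⇒  r_C1 = 12 (r>0 drops 1)
2. [ext C1·C2]  r_C1² + 7r_C1 − 228 = 0  ⇒  r_C1 = 12 (r>0 drops 1)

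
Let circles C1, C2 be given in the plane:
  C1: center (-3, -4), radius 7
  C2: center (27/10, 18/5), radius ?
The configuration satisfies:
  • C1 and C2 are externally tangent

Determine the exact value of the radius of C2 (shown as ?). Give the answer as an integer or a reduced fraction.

1. [ext C1·C2]  r_C2² + 14r_C2 − 165/4 = 0  ⇒  r_C2 = 5/2 (r>0 drops 1)

5/2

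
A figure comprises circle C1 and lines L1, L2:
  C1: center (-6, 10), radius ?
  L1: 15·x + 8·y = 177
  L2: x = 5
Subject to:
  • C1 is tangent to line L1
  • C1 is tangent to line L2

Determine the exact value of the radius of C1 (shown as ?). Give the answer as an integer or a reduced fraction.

1. [C1‖L1]  r_C1² − 121 = 0  ⇒  r_C1 = 11 (r>0 drops 1)
2. [C1‖L2]  r_C1² − 121 = 0  ⇒  r_C1 = 11 (r>0 drops 1)

11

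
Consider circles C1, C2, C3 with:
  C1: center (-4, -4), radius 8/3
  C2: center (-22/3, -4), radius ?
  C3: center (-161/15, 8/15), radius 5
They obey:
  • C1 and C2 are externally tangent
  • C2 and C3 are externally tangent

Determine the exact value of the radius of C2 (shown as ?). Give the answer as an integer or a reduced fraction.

1. [ext C1·C2]  r_C2² + (16/3)r_C2 − 4 = 0  ⇒  r_C2 = 2/3 (r>0 drops 1)
2. [ext C2·C3]  r_C2² + 10r_C2 − 64/9 = 0  ⇒  r_C2 = 2/3 (r>0 drops 1)

2/3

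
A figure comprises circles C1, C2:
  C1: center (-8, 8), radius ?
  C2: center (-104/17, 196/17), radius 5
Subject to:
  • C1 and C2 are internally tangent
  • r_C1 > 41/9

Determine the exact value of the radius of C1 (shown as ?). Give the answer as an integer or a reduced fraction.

1. [int C1,C2]  r_C1² − 10r_C1 + 9 = 0  ⇒  r_C1 = 1 or 9
2. given r_C1 > 41/9: keep 9

9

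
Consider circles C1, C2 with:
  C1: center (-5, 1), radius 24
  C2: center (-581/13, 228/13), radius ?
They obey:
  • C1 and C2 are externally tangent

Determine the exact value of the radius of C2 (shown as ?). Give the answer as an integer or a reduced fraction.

1. [ext C1·C2]  r_C2² + 48r_C2 − 1273 = 0  ⇒  r_C2 = 19 (r>0 drops 1)

19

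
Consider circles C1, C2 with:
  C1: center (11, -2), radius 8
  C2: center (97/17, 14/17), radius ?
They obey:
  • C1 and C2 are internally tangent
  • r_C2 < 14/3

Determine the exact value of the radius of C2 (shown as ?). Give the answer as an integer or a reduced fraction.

2

1. [int C1,C2]  r_C2² − 16r_C2 + 28 = 0  ⇒  r_C2 = 2 or 14
2. given r_C2 < 14/3: keep 2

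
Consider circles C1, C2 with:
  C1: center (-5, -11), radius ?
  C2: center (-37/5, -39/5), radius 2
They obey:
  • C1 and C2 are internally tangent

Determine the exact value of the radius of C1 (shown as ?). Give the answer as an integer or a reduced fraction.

1. [int C1,C2]  r_C1² − 4r_C1 − 12 = 0  ⇒  r_C1 = 6 (r>0 drops 1)

6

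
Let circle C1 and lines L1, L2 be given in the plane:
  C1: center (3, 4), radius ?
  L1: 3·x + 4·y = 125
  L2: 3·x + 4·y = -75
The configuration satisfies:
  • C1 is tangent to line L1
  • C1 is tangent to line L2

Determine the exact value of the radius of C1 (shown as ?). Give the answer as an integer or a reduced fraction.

20

1. [C1‖L1]  r_C1² − 400 = 0  ⇒  r_C1 = 20 (r>0 drops 1)
2. [C1‖L2]  r_C1² − 400 = 0  ⇒  r_C1 = 20 (r>0 drops 1)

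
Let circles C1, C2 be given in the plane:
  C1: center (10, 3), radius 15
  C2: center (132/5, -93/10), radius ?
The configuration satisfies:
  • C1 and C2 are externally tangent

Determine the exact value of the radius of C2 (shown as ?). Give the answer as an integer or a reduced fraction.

1. [ext C1·C2]  r_C2² + 30r_C2 − 781/4 = 0  ⇒  r_C2 = 11/2 (r>0 drops 1)

11/2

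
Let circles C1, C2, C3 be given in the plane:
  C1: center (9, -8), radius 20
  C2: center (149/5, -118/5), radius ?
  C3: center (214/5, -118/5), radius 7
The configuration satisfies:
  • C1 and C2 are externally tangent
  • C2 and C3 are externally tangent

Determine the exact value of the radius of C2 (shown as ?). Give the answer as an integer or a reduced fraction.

1. [ext C1·C2]  r_C2² + 40r_C2 − 276 = 0  ⇒  r_C2 = 6 (r>0 drops 1)
2. [ext C2·C3]  r_C2² + 14r_C2 − 120 = 0  ⇒  r_C2 = 6 (r>0 drops 1)

6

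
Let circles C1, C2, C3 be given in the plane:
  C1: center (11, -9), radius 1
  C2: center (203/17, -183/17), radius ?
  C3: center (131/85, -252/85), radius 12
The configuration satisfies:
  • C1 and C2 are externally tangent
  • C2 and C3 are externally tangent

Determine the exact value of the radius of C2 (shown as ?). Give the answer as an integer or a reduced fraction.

1

1. [ext C1·C2]  r_C2² + 2r_C2 − 3 = 0  ⇒  r_C2 = 1 (r>0 drops 1)
2. [ext C2·C3]  r_C2² + 24r_C2 − 25 = 0  ⇒  r_C2 = 1 (r>0 drops 1)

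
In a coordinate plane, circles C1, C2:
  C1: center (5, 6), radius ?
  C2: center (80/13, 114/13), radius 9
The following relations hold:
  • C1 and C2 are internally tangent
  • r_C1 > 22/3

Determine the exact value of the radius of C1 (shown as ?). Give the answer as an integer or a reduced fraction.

1. [int C1,C2]  r_C1² − 18r_C1 + 72 = 0  ⇒  r_C1 = 6 or 12
2. given r_C1 > 22/3: keep 12

12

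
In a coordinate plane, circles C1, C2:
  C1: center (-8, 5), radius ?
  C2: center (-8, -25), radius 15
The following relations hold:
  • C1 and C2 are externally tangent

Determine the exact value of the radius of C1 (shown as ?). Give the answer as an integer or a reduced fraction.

15

1. [ext C1·C2]  r_C1² + 30r_C1 − 675 = 0  ⇒  r_C1 = 15 (r>0 drops 1)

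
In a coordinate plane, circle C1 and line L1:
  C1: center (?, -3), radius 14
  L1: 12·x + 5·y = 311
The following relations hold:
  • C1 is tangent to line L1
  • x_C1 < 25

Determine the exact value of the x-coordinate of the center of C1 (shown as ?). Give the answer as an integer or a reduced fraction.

1. [C1‖L1]  x_C1² − (163/3)x_C1 + 508 = 0  ⇒  x_C1 = 12 or 127/3
2. given x_C1 < 25: keep 12

12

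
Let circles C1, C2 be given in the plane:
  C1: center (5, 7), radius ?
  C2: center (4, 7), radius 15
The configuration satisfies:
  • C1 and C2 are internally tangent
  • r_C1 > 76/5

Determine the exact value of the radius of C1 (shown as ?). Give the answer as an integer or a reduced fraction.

1. [int C1,C2]  r_C1² − 30r_C1 + 224 = 0  ⇒  r_C1 = 14 or 16
2. given r_C1 > 76/5: keep 16

16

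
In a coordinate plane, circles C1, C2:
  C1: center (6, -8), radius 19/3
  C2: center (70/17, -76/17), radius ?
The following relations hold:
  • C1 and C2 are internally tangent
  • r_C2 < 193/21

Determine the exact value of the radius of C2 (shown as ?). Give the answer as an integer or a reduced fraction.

1. [int C1,C2]  r_C2² − (38/3)r_C2 + 217/9 = 0  ⇒  r_C2 = 7/3 or 31/3
2. given r_C2 < 193/21: keep 7/3

7/3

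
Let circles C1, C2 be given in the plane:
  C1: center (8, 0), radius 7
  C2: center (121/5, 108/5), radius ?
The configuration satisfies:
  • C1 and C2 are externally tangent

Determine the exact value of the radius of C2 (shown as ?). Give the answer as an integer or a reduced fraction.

20

1. [ext C1·C2]  r_C2² + 14r_C2 − 680 = 0  ⇒  r_C2 = 20 (r>0 drops 1)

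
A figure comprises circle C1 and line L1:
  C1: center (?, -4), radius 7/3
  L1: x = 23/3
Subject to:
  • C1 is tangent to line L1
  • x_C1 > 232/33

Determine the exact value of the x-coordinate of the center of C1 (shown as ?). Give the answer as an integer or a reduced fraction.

1. [C1‖L1]  x_C1² − (46/3)x_C1 + 160/3 = 0  ⇒  x_C1 = 16/3 or 10
2. given x_C1 > 232/33: keep 10

10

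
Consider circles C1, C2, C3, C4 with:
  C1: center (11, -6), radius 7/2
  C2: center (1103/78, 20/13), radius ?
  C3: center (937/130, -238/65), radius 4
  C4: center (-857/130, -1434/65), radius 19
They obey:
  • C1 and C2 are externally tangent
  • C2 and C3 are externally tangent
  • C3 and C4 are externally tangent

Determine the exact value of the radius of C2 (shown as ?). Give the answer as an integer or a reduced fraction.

14/3

1. [ext C1·C2]  r_C2² + 7r_C2 − 490/9 = 0  ⇒  r_C2 = 14/3 (r>0 drops 1)
2. [ext C2·C3]  r_C2² + 8r_C2 − 532/9 = 0  ⇒  r_C2 = 14/3 (r>0 drops 1)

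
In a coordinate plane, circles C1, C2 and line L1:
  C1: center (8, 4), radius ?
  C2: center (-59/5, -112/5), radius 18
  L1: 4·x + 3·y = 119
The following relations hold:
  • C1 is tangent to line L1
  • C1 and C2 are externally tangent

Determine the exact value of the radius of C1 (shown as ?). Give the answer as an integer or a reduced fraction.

1. [C1‖L1]  r_C1² − 225 = 0  ⇒  r_C1 = 15 (r>0 drops 1)
2. [ext C1·C2]  r_C1² + 36r_C1 − 765 = 0  ⇒  r_C1 = 15 (r>0 drops 1)

15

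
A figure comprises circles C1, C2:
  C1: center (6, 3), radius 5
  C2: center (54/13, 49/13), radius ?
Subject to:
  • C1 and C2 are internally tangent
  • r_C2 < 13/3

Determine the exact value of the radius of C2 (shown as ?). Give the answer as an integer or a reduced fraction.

1. [int C1,C2]  r_C2² − 10r_C2 + 21 = 0  ⇒  r_C2 = 3 or 7
2. given r_C2 < 13/3: keep 3

3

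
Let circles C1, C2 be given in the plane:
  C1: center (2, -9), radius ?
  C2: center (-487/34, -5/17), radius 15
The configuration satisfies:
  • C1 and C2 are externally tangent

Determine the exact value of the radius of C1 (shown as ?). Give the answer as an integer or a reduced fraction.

7/2

1. [ext C1·C2]  r_C1² + 30r_C1 − 469/4 = 0  ⇒  r_C1 = 7/2 (r>0 drops 1)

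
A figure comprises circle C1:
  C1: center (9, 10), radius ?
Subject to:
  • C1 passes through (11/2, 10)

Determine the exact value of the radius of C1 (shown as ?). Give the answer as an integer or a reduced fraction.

7/2

1. [C1∋P]  r_C1² − 49/4 = 0  ⇒  r_C1 = 7/2 (r>0 drops 1)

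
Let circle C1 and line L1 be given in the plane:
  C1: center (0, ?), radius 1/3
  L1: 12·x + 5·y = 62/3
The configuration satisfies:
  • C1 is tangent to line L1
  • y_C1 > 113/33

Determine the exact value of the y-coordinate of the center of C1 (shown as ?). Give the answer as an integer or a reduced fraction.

1. [C1‖L1]  y_C1² − (124/15)y_C1 + 49/3 = 0  ⇒  y_C1 = 49/15 or 5
2. given y_C1 > 113/33: keep 5

5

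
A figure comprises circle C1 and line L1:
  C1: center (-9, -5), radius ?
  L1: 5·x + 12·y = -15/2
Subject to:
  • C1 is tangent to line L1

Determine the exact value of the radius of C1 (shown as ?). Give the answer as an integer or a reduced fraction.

15/2

1. [C1‖L1]  r_C1² − 225/4 = 0  ⇒  r_C1 = 15/2 (r>0 drops 1)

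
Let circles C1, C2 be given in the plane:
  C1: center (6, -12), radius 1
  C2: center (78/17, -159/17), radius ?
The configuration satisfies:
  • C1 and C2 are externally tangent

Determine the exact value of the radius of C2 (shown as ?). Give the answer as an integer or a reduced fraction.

1. [ext C1·C2]  r_C2² + 2r_C2 − 8 = 0  ⇒  r_C2 = 2 (r>0 drops 1)

2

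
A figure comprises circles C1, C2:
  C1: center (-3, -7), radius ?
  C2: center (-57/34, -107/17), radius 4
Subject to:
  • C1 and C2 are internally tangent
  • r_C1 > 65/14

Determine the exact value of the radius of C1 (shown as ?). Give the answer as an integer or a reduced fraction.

1. [int C1,C2]  r_C1² − 8r_C1 + 55/4 = 0  ⇒  r_C1 = 5/2 or 11/2
2. given r_C1 > 65/14: keep 11/2

11/2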